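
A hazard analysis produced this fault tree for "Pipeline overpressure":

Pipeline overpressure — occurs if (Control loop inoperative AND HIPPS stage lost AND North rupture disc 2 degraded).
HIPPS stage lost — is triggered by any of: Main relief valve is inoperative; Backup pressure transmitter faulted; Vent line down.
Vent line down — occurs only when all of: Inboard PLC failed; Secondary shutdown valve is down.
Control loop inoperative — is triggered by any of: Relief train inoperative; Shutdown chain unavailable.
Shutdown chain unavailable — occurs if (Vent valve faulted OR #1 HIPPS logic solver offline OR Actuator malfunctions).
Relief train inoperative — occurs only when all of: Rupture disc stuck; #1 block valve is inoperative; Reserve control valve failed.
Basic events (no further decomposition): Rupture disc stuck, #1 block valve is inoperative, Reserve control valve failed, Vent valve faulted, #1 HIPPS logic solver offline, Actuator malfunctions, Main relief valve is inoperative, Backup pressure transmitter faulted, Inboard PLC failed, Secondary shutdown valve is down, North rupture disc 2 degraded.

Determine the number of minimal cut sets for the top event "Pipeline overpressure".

Relief train inoperative [AND]: one cut set from each child combined → 1 × 1 × 1 = 1 cut set(s).
Shutdown chain unavailable [OR]: union of children's cut sets → 3 cut set(s).
Control loop inoperative [OR]: union of children's cut sets → 4 cut set(s).
Vent line down [AND]: one cut set from each child combined → 1 × 1 = 1 cut set(s).
HIPPS stage lost [OR]: union of children's cut sets → 3 cut set(s).
Pipeline overpressure [AND]: one cut set from each child combined → 4 × 3 × 1 = 12 cut set(s).

12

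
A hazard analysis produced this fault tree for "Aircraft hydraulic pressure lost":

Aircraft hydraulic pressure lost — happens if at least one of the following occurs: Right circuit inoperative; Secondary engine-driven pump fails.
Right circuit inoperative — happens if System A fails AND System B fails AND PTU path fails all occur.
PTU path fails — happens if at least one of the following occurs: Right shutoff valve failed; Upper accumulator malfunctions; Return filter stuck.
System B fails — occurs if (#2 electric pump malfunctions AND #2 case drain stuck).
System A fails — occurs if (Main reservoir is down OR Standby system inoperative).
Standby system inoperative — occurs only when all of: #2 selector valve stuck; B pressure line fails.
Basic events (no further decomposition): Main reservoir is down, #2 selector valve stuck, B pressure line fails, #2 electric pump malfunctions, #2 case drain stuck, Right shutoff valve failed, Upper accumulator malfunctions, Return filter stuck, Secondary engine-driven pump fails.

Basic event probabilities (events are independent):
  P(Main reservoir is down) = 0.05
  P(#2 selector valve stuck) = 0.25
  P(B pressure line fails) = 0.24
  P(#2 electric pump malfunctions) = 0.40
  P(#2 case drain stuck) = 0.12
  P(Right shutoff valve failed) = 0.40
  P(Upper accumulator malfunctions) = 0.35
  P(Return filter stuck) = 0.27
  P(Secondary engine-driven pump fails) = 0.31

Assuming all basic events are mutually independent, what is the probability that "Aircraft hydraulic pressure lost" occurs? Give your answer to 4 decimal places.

0.3125

P(Standby system inoperative) [AND] = 0.25 × 0.24 = 0.060000
P(System A fails) [OR] = 1 − (1−0.05) × (1−0.060000) = 0.107000
P(System B fails) [AND] = 0.40 × 0.12 = 0.048000
P(PTU path fails) [OR] = 1 − (1−0.40) × (1−0.35) × (1−0.27) = 0.715300
P(Right circuit inoperative) [AND] = 0.107000 × 0.048000 × 0.715300 = 0.003674
P(Aircraft hydraulic pressure lost) [OR] = 1 − (1−0.003674) × (1−0.31) = 0.312535
Rounded to 4 decimal places: P(Aircraft hydraulic pressure lost) ≈ 0.3125.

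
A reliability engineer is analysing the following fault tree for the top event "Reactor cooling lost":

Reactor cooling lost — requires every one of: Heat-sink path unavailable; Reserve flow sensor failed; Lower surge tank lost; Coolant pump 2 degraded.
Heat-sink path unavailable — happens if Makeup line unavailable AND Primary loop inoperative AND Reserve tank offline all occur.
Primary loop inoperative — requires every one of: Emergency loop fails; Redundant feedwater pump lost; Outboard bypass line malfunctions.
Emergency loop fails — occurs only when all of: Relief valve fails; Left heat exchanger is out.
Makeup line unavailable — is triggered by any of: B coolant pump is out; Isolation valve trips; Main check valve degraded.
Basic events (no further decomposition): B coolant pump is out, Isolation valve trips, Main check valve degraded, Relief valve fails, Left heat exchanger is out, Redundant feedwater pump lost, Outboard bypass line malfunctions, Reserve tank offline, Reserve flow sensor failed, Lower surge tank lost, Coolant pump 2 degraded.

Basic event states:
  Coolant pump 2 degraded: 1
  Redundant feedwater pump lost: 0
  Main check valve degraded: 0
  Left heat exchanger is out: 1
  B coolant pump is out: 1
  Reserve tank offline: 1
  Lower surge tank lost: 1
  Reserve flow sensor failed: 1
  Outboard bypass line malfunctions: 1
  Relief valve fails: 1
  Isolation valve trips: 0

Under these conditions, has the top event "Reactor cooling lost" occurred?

Makeup line unavailable [OR]: B coolant pump is out=occurs, Isolation valve trips=not, Main check valve degraded=not → at least one input occurs → occurs.
Emergency loop fails [AND]: Relief valve fails=occurs, Left heat exchanger is out=occurs → all inputs occur → occurs.
Primary loop inoperative [AND]: Emergency loop fails=occurs, Redundant feedwater pump lost=not, Outboard bypass line malfunctions=occurs → not all inputs occur → does not occur.
Heat-sink path unavailable [AND]: Makeup line unavailable=occurs, Primary loop inoperative=not, Reserve tank offline=occurs → not all inputs occur → does not occur.
Reactor cooling lost [AND]: Heat-sink path unavailable=not, Reserve flow sensor failed=occurs, Lower surge tank lost=occurs, Coolant pump 2 degraded=occurs → not all inputs occur → does not occur.

No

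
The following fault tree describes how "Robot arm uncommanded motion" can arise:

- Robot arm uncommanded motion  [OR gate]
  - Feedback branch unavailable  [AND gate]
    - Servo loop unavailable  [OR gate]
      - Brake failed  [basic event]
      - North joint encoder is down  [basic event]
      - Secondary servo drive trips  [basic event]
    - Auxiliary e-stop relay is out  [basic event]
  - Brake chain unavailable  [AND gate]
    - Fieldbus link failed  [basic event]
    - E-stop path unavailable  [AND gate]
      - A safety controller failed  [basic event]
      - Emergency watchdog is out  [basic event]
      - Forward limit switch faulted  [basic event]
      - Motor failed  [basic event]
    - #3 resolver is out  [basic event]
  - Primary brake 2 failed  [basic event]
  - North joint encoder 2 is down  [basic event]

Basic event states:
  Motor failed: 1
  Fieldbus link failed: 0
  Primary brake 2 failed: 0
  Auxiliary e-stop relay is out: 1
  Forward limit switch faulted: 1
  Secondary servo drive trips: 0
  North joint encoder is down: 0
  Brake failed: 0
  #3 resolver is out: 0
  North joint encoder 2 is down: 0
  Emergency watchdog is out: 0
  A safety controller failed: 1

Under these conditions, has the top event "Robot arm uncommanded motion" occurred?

Servo loop unavailable [OR]: Brake failed=not, North joint encoder is down=not, Secondary servo drive trips=not → no input occurs → does not occur.
Feedback branch unavailable [AND]: Servo loop unavailable=not, Auxiliary e-stop relay is out=occurs → not all inputs occur → does not occur.
E-stop path unavailable [AND]: A safety controller failed=occurs, Emergency watchdog is out=not, Forward limit switch faulted=occurs, Motor failed=occurs → not all inputs occur → does not occur.
Brake chain unavailable [AND]: Fieldbus link failed=not, E-stop path unavailable=not, #3 resolver is out=not → not all inputs occur → does not occur.
Robot arm uncommanded motion [OR]: Feedback branch unavailable=not, Brake chain unavailable=not, Primary brake 2 failed=not, North joint encoder 2 is down=not → no input occurs → does not occur.

No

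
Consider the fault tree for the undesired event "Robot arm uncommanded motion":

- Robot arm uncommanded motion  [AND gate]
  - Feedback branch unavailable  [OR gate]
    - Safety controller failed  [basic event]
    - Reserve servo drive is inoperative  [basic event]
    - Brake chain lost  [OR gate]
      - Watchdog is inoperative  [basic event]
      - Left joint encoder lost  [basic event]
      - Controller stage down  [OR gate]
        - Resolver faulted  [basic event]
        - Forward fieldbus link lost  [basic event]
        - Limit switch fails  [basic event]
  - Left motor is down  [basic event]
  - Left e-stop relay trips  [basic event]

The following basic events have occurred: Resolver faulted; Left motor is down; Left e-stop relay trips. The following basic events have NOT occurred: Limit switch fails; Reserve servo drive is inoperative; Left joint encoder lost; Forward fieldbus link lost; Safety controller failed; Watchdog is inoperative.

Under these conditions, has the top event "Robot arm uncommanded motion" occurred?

Yes

Controller stage down [OR]: Resolver faulted=occurs, Forward fieldbus link lost=not, Limit switch fails=not → at least one input occurs → occurs.
Brake chain lost [OR]: Watchdog is inoperative=not, Left joint encoder lost=not, Controller stage down=occurs → at least one input occurs → occurs.
Feedback branch unavailable [OR]: Safety controller failed=not, Reserve servo drive is inoperative=not, Brake chain lost=occurs → at least one input occurs → occurs.
Robot arm uncommanded motion [AND]: Feedback branch unavailable=occurs, Left motor is down=occurs, Left e-stop relay trips=occurs → all inputs occur → occurs.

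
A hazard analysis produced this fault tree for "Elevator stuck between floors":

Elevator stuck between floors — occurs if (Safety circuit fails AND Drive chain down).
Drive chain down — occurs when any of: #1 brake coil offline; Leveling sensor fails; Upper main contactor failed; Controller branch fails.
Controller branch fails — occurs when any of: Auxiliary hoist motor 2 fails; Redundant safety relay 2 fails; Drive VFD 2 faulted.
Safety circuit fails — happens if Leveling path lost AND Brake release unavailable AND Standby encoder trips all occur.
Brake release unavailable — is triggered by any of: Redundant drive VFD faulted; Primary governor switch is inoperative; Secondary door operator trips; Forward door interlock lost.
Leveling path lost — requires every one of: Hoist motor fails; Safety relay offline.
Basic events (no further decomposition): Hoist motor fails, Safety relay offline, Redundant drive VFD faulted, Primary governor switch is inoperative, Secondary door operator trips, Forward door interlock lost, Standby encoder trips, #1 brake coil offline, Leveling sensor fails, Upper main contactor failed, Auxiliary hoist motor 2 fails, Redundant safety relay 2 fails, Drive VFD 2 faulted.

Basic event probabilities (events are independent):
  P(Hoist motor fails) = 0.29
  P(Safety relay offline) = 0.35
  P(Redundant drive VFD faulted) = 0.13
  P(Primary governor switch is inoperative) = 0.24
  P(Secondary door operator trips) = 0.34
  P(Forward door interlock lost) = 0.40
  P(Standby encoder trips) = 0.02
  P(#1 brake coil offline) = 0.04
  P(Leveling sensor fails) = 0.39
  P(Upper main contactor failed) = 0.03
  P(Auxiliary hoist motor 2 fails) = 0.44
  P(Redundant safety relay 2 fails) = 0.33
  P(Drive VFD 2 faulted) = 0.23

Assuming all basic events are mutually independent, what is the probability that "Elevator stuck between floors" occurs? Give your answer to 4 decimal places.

P(Leveling path lost) [AND] = 0.29 × 0.35 = 0.101500
P(Brake release unavailable) [OR] = 1 − (1−0.13) × (1−0.24) × (1−0.34) × (1−0.40) = 0.738165
P(Safety circuit fails) [AND] = 0.101500 × 0.738165 × 0.02 = 0.001498
P(Controller branch fails) [OR] = 1 − (1−0.44) × (1−0.33) × (1−0.23) = 0.711096
P(Drive chain down) [OR] = 1 − (1−0.04) × (1−0.39) × (1−0.03) × (1−0.711096) = 0.835893
P(Elevator stuck between floors) [AND] = 0.001498 × 0.835893 = 0.001252
Rounded to 4 decimal places: P(Elevator stuck between floors) ≈ 0.0013.

0.0013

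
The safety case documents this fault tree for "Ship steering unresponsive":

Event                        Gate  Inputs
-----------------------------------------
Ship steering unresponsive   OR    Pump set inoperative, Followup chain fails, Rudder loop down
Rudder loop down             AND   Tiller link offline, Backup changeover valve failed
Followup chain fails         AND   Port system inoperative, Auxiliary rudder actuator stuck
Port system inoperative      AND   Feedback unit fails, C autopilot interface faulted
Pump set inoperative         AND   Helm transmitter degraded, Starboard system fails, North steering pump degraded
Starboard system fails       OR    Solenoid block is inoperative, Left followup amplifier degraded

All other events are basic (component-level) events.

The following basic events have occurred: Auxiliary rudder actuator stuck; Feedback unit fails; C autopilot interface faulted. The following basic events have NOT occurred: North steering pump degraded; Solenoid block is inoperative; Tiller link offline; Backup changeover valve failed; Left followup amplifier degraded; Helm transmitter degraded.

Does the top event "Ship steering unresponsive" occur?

Yes

Starboard system fails [OR]: Solenoid block is inoperative=not, Left followup amplifier degraded=not → no input occurs → does not occur.
Pump set inoperative [AND]: Helm transmitter degraded=not, Starboard system fails=not, North steering pump degraded=not → not all inputs occur → does not occur.
Port system inoperative [AND]: Feedback unit fails=occurs, C autopilot interface faulted=occurs → all inputs occur → occurs.
Followup chain fails [AND]: Port system inoperative=occurs, Auxiliary rudder actuator stuck=occurs → all inputs occur → occurs.
Rudder loop down [AND]: Tiller link offline=not, Backup changeover valve failed=not → not all inputs occur → does not occur.
Ship steering unresponsive [OR]: Pump set inoperative=not, Followup chain fails=occurs, Rudder loop down=not → at least one input occurs → occurs.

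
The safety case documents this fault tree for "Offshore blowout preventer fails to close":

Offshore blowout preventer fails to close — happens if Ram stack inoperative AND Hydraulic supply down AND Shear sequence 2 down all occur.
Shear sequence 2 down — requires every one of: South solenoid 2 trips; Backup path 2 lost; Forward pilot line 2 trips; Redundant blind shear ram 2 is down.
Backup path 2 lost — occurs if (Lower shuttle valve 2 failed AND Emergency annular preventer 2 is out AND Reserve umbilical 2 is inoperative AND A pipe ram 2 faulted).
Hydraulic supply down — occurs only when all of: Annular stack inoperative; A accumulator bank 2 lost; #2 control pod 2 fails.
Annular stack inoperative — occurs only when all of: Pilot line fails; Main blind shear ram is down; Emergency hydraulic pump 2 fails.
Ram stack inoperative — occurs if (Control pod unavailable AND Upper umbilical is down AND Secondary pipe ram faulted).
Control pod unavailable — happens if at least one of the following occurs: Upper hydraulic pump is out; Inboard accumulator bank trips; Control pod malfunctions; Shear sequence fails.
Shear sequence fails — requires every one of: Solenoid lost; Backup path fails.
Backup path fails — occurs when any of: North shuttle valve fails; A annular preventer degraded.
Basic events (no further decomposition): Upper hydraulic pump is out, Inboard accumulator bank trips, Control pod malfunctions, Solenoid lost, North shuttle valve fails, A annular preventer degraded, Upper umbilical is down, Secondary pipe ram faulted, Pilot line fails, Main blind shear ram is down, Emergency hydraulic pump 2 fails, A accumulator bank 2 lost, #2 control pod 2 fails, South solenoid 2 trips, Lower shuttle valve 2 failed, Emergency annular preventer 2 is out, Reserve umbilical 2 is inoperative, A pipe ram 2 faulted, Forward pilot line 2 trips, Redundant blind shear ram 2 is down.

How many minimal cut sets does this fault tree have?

Backup path fails [OR]: union of children's cut sets → 2 cut set(s).
Shear sequence fails [AND]: one cut set from each child combined → 1 × 2 = 2 cut set(s).
Control pod unavailable [OR]: union of children's cut sets → 5 cut set(s).
Ram stack inoperative [AND]: one cut set from each child combined → 5 × 1 × 1 = 5 cut set(s).
Annular stack inoperative [AND]: one cut set from each child combined → 1 × 1 × 1 = 1 cut set(s).
Hydraulic supply down [AND]: one cut set from each child combined → 1 × 1 × 1 = 1 cut set(s).
Backup path 2 lost [AND]: one cut set from each child combined → 1 × 1 × 1 × 1 = 1 cut set(s).
Shear sequence 2 down [AND]: one cut set from each child combined → 1 × 1 × 1 × 1 = 1 cut set(s).
Offshore blowout preventer fails to close [AND]: one cut set from each child combined → 5 × 1 × 1 = 5 cut set(s).
Minimal cut sets: {#2 control pod 2 fails, A accumulator bank 2 lost, A pipe ram 2 faulted, Emergency annular preventer 2 is out, Emergency hydraulic pump 2 fails, Forward pilot line 2 trips, Lower shuttle valve 2 failed, Main blind shear ram is down, Pilot line fails, Redundant blind shear ram 2 is down, Reserve umbilical 2 is inoperative, Secondary pipe ram faulted, South solenoid 2 trips, Upper hydraulic pump is out, Upper umbilical is down}; {#2 control pod 2 fails, A accumulator bank 2 lost, A pipe ram 2 faulted, Emergency annular preventer 2 is out, Emergency hydraulic pump 2 fails, Forward pilot line 2 trips, Inboard accumulator bank trips, Lower shuttle valve 2 failed, Main blind shear ram is down, Pilot line fails, Redundant blind shear ram 2 is down, Reserve umbilical 2 is inoperative, Secondary pipe ram faulted, South solenoid 2 trips, Upper umbilical is down}; {#2 control pod 2 fails, A accumulator bank 2 lost, A pipe ram 2 faulted, Control pod malfunctions, Emergency annular preventer 2 is out, Emergency hydraulic pump 2 fails, Forward pilot line 2 trips, Lower shuttle valve 2 failed, Main blind shear ram is down, Pilot line fails, Redundant blind shear ram 2 is down, Reserve umbilical 2 is inoperative, Secondary pipe ram faulted, South solenoid 2 trips, Upper umbilical is down}; {#2 control pod 2 fails, A accumulator bank 2 lost, A pipe ram 2 faulted, Emergency annular preventer 2 is out, Emergency hydraulic pump 2 fails, Forward pilot line 2 trips, Lower shuttle valve 2 failed, Main blind shear ram is down, North shuttle valve fails, Pilot line fails, Redundant blind shear ram 2 is down, Reserve umbilical 2 is inoperative, Secondary pipe ram faulted, Solenoid lost, South solenoid 2 trips, Upper umbilical is down}; {#2 control pod 2 fails, A accumulator bank 2 lost, A annular preventer degraded, A pipe ram 2 faulted, Emergency annular preventer 2 is out, Emergency hydraulic pump 2 fails, Forward pilot line 2 trips, Lower shuttle valve 2 failed, Main blind shear ram is down, Pilot line fails, Redundant blind shear ram 2 is down, Reserve umbilical 2 is inoperative, Secondary pipe ram faulted, Solenoid lost, South solenoid 2 trips, Upper umbilical is down}.

5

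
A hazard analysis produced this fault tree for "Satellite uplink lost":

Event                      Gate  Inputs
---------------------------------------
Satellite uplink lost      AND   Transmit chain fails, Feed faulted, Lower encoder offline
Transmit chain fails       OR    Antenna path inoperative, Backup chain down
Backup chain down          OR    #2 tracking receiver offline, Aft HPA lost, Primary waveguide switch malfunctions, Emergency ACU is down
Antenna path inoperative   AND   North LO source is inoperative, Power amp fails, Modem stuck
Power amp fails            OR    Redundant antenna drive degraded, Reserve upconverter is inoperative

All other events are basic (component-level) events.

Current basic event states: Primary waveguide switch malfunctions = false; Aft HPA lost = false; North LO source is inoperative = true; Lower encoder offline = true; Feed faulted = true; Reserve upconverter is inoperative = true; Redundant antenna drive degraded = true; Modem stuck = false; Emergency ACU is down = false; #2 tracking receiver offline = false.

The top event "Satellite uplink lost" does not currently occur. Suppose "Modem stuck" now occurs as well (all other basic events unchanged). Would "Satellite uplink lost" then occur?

Yes

Counterfactual: set "Modem stuck" to occurred.
Power amp fails [OR]: Redundant antenna drive degraded=occurs, Reserve upconverter is inoperative=occurs → at least one input occurs → occurs.
Antenna path inoperative [AND]: North LO source is inoperative=occurs, Power amp fails=occurs, Modem stuck=occurs → all inputs occur → occurs.
Backup chain down [OR]: #2 tracking receiver offline=not, Aft HPA lost=not, Primary waveguide switch malfunctions=not, Emergency ACU is down=not → no input occurs → does not occur.
Transmit chain fails [OR]: Antenna path inoperative=occurs, Backup chain down=not → at least one input occurs → occurs.
Satellite uplink lost [AND]: Transmit chain fails=occurs, Feed faulted=occurs, Lower encoder offline=occurs → all inputs occur → occurs.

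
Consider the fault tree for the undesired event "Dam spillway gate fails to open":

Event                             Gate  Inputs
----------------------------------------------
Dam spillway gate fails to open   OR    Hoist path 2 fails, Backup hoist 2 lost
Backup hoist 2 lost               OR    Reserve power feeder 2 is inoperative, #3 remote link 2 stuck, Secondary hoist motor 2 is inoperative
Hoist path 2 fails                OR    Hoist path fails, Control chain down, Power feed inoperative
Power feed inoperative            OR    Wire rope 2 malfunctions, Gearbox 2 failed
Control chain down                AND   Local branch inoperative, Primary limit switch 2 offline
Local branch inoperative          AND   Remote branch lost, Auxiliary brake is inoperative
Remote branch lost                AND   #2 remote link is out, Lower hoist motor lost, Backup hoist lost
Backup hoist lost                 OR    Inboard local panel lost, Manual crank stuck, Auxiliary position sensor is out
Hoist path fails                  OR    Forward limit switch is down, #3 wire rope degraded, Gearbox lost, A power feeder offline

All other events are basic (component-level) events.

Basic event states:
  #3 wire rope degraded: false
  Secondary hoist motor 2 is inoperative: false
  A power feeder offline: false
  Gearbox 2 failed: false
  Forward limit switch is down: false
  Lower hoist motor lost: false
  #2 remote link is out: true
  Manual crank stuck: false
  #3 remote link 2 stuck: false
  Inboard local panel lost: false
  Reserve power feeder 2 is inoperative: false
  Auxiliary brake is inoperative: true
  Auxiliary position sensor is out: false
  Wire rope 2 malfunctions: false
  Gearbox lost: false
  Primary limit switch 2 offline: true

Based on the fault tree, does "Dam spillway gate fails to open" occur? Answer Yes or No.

Hoist path fails [OR]: Forward limit switch is down=not, #3 wire rope degraded=not, Gearbox lost=not, A power feeder offline=not → no input occurs → does not occur.
Backup hoist lost [OR]: Inboard local panel lost=not, Manual crank stuck=not, Auxiliary position sensor is out=not → no input occurs → does not occur.
Remote branch lost [AND]: #2 remote link is out=occurs, Lower hoist motor lost=not, Backup hoist lost=not → not all inputs occur → does not occur.
Local branch inoperative [AND]: Remote branch lost=not, Auxiliary brake is inoperative=occurs → not all inputs occur → does not occur.
Control chain down [AND]: Local branch inoperative=not, Primary limit switch 2 offline=occurs → not all inputs occur → does not occur.
Power feed inoperative [OR]: Wire rope 2 malfunctions=not, Gearbox 2 failed=not → no input occurs → does not occur.
Hoist path 2 fails [OR]: Hoist path fails=not, Control chain down=not, Power feed inoperative=not → no input occurs → does not occur.
Backup hoist 2 lost [OR]: Reserve power feeder 2 is inoperative=not, #3 remote link 2 stuck=not, Secondary hoist motor 2 is inoperative=not → no input occurs → does not occur.
Dam spillway gate fails to open [OR]: Hoist path 2 fails=not, Backup hoist 2 lost=not → no input occurs → does not occur.

No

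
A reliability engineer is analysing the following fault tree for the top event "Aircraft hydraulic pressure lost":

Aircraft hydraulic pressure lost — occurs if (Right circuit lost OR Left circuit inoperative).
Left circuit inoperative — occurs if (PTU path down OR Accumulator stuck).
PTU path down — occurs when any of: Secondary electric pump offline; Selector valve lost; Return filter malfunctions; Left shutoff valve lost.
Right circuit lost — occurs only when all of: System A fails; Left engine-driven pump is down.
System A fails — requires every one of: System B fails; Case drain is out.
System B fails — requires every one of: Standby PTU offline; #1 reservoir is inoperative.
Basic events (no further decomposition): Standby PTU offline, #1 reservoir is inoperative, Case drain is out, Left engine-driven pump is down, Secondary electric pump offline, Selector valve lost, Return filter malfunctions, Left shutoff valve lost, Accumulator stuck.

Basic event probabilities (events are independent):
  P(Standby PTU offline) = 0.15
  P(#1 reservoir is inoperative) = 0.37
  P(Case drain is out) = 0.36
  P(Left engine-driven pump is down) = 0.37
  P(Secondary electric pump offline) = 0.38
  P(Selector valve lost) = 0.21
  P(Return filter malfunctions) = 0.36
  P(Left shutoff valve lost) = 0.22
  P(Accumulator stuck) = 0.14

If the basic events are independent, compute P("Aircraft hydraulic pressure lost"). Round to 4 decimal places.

P(System B fails) [AND] = 0.15 × 0.37 = 0.055500
P(System A fails) [AND] = 0.055500 × 0.36 = 0.019980
P(Right circuit lost) [AND] = 0.019980 × 0.37 = 0.007393
P(PTU path down) [OR] = 1 − (1−0.38) × (1−0.21) × (1−0.36) × (1−0.22) = 0.755492
P(Left circuit inoperative) [OR] = 1 − (1−0.755492) × (1−0.14) = 0.789723
P(Aircraft hydraulic pressure lost) [OR] = 1 − (1−0.007393) × (1−0.789723) = 0.791278
Rounded to 4 decimal places: P(Aircraft hydraulic pressure lost) ≈ 0.7913.

0.7913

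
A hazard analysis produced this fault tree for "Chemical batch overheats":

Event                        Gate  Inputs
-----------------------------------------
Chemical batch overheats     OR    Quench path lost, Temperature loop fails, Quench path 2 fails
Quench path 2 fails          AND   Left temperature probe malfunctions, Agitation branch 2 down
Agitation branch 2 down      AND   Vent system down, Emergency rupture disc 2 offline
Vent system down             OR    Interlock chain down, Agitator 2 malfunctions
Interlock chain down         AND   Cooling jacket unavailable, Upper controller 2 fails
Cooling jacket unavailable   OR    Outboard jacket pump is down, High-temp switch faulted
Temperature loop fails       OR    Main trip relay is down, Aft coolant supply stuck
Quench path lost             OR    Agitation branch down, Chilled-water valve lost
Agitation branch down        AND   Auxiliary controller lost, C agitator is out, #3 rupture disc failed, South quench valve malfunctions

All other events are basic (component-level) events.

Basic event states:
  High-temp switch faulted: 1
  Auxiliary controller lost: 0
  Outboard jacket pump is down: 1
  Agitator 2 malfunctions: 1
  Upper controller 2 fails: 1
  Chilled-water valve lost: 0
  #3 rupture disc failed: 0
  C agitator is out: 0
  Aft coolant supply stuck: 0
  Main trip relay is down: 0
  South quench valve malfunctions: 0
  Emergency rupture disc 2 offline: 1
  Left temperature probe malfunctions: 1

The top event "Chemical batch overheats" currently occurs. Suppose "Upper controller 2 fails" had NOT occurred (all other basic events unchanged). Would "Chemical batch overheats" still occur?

Counterfactual: set "Upper controller 2 fails" to not occurred.
Agitation branch down [AND]: Auxiliary controller lost=not, C agitator is out=not, #3 rupture disc failed=not, South quench valve malfunctions=not → not all inputs occur → does not occur.
Quench path lost [OR]: Agitation branch down=not, Chilled-water valve lost=not → no input occurs → does not occur.
Temperature loop fails [OR]: Main trip relay is down=not, Aft coolant supply stuck=not → no input occurs → does not occur.
Cooling jacket unavailable [OR]: Outboard jacket pump is down=occurs, High-temp switch faulted=occurs → at least one input occurs → occurs.
Interlock chain down [AND]: Cooling jacket unavailable=occurs, Upper controller 2 fails=not → not all inputs occur → does not occur.
Vent system down [OR]: Interlock chain down=not, Agitator 2 malfunctions=occurs → at least one input occurs → occurs.
Agitation branch 2 down [AND]: Vent system down=occurs, Emergency rupture disc 2 offline=occurs → all inputs occur → occurs.
Quench path 2 fails [AND]: Left temperature probe malfunctions=occurs, Agitation branch 2 down=occurs → all inputs occur → occurs.
Chemical batch overheats [OR]: Quench path lost=not, Temperature loop fails=not, Quench path 2 fails=occurs → at least one input occurs → occurs.

Yes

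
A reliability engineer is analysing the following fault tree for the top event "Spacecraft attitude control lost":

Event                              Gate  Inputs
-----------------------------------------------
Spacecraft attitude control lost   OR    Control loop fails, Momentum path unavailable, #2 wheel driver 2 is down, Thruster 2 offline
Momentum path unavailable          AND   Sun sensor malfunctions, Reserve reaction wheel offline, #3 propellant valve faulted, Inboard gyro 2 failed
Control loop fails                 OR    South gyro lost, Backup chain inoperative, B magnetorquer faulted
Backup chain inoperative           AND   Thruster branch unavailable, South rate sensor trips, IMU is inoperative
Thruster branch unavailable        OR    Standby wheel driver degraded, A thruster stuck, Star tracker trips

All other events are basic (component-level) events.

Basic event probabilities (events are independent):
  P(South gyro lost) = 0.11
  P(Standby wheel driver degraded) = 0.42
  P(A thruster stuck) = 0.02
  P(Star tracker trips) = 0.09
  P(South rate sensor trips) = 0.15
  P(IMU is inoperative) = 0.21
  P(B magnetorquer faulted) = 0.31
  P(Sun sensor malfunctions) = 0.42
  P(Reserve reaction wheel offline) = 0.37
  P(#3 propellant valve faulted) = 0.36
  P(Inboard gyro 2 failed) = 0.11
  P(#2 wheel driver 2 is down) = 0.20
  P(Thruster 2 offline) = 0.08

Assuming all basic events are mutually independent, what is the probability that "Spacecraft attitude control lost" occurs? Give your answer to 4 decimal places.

0.5576

P(Thruster branch unavailable) [OR] = 1 − (1−0.42) × (1−0.02) × (1−0.09) = 0.482756
P(Backup chain inoperative) [AND] = 0.482756 × 0.15 × 0.21 = 0.015207
P(Control loop fails) [OR] = 1 − (1−0.11) × (1−0.015207) × (1−0.31) = 0.395239
P(Momentum path unavailable) [AND] = 0.42 × 0.37 × 0.36 × 0.11 = 0.006154
P(Spacecraft attitude control lost) [OR] = 1 − (1−0.395239) × (1−0.006154) × (1−0.20) × (1−0.08) = 0.557635
Rounded to 4 decimal places: P(Spacecraft attitude control lost) ≈ 0.5576.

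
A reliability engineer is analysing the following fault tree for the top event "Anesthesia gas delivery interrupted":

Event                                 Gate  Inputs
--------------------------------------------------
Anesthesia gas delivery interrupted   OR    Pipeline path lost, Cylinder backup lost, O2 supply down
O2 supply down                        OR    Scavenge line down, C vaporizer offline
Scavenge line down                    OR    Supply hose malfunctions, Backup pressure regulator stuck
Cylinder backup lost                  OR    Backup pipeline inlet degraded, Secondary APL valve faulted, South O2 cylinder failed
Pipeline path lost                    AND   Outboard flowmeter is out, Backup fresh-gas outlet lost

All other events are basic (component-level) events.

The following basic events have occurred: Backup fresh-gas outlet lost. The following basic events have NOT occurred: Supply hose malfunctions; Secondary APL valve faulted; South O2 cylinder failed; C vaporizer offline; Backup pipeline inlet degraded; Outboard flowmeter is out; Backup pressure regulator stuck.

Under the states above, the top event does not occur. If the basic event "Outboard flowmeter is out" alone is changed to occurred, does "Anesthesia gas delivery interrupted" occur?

Yes

Counterfactual: set "Outboard flowmeter is out" to occurred.
Pipeline path lost [AND]: Outboard flowmeter is out=occurs, Backup fresh-gas outlet lost=occurs → all inputs occur → occurs.
Cylinder backup lost [OR]: Backup pipeline inlet degraded=not, Secondary APL valve faulted=not, South O2 cylinder failed=not → no input occurs → does not occur.
Scavenge line down [OR]: Supply hose malfunctions=not, Backup pressure regulator stuck=not → no input occurs → does not occur.
O2 supply down [OR]: Scavenge line down=not, C vaporizer offline=not → no input occurs → does not occur.
Anesthesia gas delivery interrupted [OR]: Pipeline path lost=occurs, Cylinder backup lost=not, O2 supply down=not → at least one input occurs → occurs.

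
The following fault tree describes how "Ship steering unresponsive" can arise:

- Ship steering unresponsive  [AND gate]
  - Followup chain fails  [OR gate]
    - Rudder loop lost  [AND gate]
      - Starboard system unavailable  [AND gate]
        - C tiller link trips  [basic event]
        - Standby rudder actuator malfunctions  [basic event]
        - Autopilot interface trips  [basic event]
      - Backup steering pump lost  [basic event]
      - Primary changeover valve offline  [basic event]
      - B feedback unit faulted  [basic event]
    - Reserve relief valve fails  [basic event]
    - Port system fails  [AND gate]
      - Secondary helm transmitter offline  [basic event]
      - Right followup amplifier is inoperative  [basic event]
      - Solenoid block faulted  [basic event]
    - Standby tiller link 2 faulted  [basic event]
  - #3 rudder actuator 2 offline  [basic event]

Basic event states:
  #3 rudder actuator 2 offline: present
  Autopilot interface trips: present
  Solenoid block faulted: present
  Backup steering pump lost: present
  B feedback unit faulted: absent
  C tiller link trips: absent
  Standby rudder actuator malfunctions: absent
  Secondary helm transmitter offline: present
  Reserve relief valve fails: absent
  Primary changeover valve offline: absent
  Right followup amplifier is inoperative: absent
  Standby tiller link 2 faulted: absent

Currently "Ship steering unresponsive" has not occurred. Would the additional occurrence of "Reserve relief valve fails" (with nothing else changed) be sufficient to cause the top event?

Yes

Counterfactual: set "Reserve relief valve fails" to occurred.
Starboard system unavailable [AND]: C tiller link trips=not, Standby rudder actuator malfunctions=not, Autopilot interface trips=occurs → not all inputs occur → does not occur.
Rudder loop lost [AND]: Starboard system unavailable=not, Backup steering pump lost=occurs, Primary changeover valve offline=not, B feedback unit faulted=not → not all inputs occur → does not occur.
Port system fails [AND]: Secondary helm transmitter offline=occurs, Right followup amplifier is inoperative=not, Solenoid block faulted=occurs → not all inputs occur → does not occur.
Followup chain fails [OR]: Rudder loop lost=not, Reserve relief valve fails=occurs, Port system fails=not, Standby tiller link 2 faulted=not → at least one input occurs → occurs.
Ship steering unresponsive [AND]: Followup chain fails=occurs, #3 rudder actuator 2 offline=occurs → all inputs occur → occurs.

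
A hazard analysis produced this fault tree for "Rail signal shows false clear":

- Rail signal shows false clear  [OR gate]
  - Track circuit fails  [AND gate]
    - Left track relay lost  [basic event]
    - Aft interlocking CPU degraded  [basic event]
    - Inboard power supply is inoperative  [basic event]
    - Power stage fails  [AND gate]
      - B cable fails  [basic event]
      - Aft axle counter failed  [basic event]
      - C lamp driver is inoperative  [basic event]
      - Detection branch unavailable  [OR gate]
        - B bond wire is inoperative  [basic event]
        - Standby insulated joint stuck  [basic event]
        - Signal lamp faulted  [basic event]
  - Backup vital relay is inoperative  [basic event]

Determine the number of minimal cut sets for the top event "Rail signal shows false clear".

Detection branch unavailable [OR]: union of children's cut sets → 3 cut set(s).
Power stage fails [AND]: one cut set from each child combined → 1 × 1 × 1 × 3 = 3 cut set(s).
Track circuit fails [AND]: one cut set from each child combined → 1 × 1 × 1 × 3 = 3 cut set(s).
Rail signal shows false clear [OR]: union of children's cut sets → 4 cut set(s).
Minimal cut sets: {Aft axle counter failed, Aft interlocking CPU degraded, B bond wire is inoperative, B cable fails, C lamp driver is inoperative, Inboard power supply is inoperative, Left track relay lost}; {Aft axle counter failed, Aft interlocking CPU degraded, B cable fails, C lamp driver is inoperative, Inboard power supply is inoperative, Left track relay lost, Standby insulated joint stuck}; {Aft axle counter failed, Aft interlocking CPU degraded, B cable fails, C lamp driver is inoperative, Inboard power supply is inoperative, Left track relay lost, Signal lamp faulted}; {Backup vital relay is inoperative}.

4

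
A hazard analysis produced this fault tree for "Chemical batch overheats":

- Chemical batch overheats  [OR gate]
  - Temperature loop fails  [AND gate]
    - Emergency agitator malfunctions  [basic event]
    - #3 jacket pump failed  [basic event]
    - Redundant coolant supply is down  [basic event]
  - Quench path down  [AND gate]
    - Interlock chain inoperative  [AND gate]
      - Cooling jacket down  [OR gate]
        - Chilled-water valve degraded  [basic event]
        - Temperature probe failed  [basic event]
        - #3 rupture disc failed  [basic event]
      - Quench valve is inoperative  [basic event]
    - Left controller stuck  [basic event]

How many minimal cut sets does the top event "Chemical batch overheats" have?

4

Temperature loop fails [AND]: one cut set from each child combined → 1 × 1 × 1 = 1 cut set(s).
Cooling jacket down [OR]: union of children's cut sets → 3 cut set(s).
Interlock chain inoperative [AND]: one cut set from each child combined → 3 × 1 = 3 cut set(s).
Quench path down [AND]: one cut set from each child combined → 3 × 1 = 3 cut set(s).
Chemical batch overheats [OR]: union of children's cut sets → 4 cut set(s).
Minimal cut sets: {#3 jacket pump failed, Emergency agitator malfunctions, Redundant coolant supply is down}; {Chilled-water valve degraded, Left controller stuck, Quench valve is inoperative}; {Left controller stuck, Quench valve is inoperative, Temperature probe failed}; {#3 rupture disc failed, Left controller stuck, Quench valve is inoperative}.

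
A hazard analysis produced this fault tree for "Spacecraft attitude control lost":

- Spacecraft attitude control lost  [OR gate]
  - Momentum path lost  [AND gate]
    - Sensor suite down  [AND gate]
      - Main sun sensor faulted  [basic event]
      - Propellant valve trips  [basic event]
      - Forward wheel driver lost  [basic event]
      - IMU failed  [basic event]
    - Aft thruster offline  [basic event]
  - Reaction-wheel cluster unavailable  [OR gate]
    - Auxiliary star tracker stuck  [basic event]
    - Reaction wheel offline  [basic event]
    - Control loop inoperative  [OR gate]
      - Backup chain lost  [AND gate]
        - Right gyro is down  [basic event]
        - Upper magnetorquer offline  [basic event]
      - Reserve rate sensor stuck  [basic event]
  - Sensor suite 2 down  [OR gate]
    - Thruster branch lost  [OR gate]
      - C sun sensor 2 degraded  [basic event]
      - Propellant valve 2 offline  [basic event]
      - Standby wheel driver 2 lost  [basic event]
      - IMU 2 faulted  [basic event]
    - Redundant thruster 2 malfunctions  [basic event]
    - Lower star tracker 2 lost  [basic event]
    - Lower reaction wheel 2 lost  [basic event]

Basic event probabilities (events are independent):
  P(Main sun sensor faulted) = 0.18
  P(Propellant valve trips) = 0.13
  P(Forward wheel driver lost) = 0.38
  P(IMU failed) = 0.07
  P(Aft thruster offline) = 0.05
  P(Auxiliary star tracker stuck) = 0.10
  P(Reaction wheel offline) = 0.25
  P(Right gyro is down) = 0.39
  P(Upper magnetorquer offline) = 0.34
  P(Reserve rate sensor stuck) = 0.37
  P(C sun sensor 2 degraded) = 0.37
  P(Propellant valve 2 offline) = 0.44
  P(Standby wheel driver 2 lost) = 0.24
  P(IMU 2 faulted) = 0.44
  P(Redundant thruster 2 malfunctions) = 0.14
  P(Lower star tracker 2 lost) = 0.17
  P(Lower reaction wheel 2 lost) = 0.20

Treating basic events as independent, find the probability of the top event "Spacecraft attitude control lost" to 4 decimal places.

P(Sensor suite down) [AND] = 0.18 × 0.13 × 0.38 × 0.07 = 0.000622
P(Momentum path lost) [AND] = 0.000622 × 0.05 = 0.000031
P(Backup chain lost) [AND] = 0.39 × 0.34 = 0.132600
P(Control loop inoperative) [OR] = 1 − (1−0.132600) × (1−0.37) = 0.453538
P(Reaction-wheel cluster unavailable) [OR] = 1 − (1−0.10) × (1−0.25) × (1−0.453538) = 0.631138
P(Thruster branch lost) [OR] = 1 − (1−0.37) × (1−0.44) × (1−0.24) × (1−0.44) = 0.849848
P(Sensor suite 2 down) [OR] = 1 − (1−0.849848) × (1−0.14) × (1−0.17) × (1−0.20) = 0.914257
P(Spacecraft attitude control lost) [OR] = 1 − (1−0.000031) × (1−0.631138) × (1−0.914257) = 0.968374
Rounded to 4 decimal places: P(Spacecraft attitude control lost) ≈ 0.9684.

0.9684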